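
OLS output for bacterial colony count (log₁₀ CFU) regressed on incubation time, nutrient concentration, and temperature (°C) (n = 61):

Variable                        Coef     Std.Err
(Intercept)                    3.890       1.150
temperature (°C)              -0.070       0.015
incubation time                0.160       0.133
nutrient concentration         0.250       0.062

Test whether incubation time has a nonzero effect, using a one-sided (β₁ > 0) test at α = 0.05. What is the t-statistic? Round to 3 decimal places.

Read off: b = 0.160, SE = 0.133 for incubation time.
H₀: β₁ = 0 vs H₁: β₁ > 0.
t = 0.160 / 0.133 = 1.203.
df = n − k − 1 = 61 − 3 − 1 = 57.
One-sided p ≈ 0.1170, which is ≥ 0.05, so fail to reject H₀.
The data do not give significant evidence that the true slope on incubation time is positive, holding the other predictors fixed.

t = 1.203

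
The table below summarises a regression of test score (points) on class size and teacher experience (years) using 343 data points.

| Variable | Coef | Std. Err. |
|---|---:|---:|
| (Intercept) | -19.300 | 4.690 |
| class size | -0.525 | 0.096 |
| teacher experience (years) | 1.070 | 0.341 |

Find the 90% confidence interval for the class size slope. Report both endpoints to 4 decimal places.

(-0.6833, -0.3667)

Read off: b = -0.525, SE = 0.096 for class size.
df = n − k − 1 = 343 − 2 − 1 = 340.
t* = t_{0.05, 340} = 1.649348.
Margin = t* × SE = 1.649348 × 0.096 = 0.158337.
CI: -0.525 ± 0.158337 → (-0.6833, -0.3667).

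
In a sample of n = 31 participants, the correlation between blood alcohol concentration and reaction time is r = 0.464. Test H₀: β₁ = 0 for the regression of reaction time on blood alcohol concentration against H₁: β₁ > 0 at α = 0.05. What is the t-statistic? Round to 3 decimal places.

t = 2.821

t = r·√(n − 2)/√(1 − r²) = 0.464·√29/√0.784704 = 2.821.
df = n − 2 = 29.
One-sided p ≈ 0.0043, which is < 0.05, so reject H₀.
There is evidence of a linear association between blood alcohol concentration and reaction time.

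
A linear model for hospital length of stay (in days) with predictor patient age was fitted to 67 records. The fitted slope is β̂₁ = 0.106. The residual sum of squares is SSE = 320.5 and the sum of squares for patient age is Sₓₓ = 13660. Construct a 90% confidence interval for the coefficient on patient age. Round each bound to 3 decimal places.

MSE = SSE/(n − 2) = 320.5/65 = 4.93077.
SE(β̂₁) = √(MSE/Sₓₓ) = √(4.93077/13660) = 0.0189991.
df = n − 2 = 65.
t* = t_{0.05, 65} = 1.668636.
Margin = t* × SE = 1.668636 × 0.0189991 = 0.03170.
CI: 0.106 ± 0.03170 → (0.074, 0.138).
With 90% confidence, each one-unit increase in patient age is associated with a change of between 0.074 and 0.138 days in hospital length of stay.

(0.074, 0.138)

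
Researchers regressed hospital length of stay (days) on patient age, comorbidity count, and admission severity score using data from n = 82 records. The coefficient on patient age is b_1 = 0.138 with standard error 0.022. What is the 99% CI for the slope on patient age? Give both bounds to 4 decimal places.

(0.0799, 0.1961)

df = n − k − 1 = 82 − 3 − 1 = 78.
t* = t_{0.005, 78} = 2.64034.
Margin = t* × SE = 2.64034 × 0.022 = 0.058087.
CI: 0.138 ± 0.058087 → (0.0799, 0.1961).
With 99% confidence, each one-unit increase in patient age is associated with a change of between 0.0799 and 0.1961 days in hospital length of stay, holding the other predictors fixed.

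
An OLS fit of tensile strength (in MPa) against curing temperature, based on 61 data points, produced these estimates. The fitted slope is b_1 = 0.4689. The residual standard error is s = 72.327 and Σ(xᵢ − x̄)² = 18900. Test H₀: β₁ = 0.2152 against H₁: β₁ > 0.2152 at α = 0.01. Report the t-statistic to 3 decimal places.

SE(b_1) = s/√Sₓₓ = 72.327/√18900 = 0.526102.
t = (0.4689 − 0.2152) / 0.526102 = 0.482.
df = n − 2 = 59.
One-sided p ≈ 0.3157, which is ≥ 0.01, so fail to reject H₀.
The data do not give significant evidence that the true slope on curing temperature exceeds 0.2152 MPa per unit.

t = 0.482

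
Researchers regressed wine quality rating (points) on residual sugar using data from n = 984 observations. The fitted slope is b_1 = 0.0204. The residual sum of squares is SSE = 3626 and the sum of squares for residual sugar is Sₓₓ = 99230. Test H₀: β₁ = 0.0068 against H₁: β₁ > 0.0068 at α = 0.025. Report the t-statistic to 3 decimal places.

t = 2.229

MSE = SSE/(n − 2) = 3626/982 = 3.69246.
SE(b_1) = √(MSE/Sₓₓ) = √(3.69246/99230) = 0.0061001.
t = (0.0204 − 0.0068) / 0.0061001 = 2.229.
df = n − 2 = 982.
One-sided p ≈ 0.0130, which is < 0.025, so reject H₀.
There is evidence that the true slope on residual sugar exceeds 0.0068 points per unit.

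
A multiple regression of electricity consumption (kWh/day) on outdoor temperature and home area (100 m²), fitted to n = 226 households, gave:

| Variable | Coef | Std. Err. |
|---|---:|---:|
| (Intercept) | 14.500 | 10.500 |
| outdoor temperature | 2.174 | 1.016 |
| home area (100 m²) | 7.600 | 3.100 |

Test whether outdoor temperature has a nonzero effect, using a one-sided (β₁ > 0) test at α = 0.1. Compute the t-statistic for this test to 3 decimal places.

Read off: b = 2.174, SE = 1.016 for outdoor temperature.
H₀: β₁ = 0 vs H₁: β₁ > 0.
t = 2.174 / 1.016 = 2.140.
df = n − k − 1 = 226 − 2 − 1 = 223.
One-sided p ≈ 0.0167, which is < 0.1, so reject H₀.
There is evidence that the true slope on outdoor temperature is positive, holding the other predictors fixed.

t = 2.140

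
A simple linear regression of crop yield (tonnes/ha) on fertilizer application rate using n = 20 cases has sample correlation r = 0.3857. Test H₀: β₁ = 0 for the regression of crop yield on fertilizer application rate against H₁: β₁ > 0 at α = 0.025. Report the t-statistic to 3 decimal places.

t = 1.774

t = r·√(n − 2)/√(1 − r²) = 0.3857·√18/√0.851236 = 1.774.
df = n − 2 = 18.
One-sided p ≈ 0.0465, which is ≥ 0.025, so fail to reject H₀.
The data do not give significant evidence of a linear association between fertilizer application rate and crop yield.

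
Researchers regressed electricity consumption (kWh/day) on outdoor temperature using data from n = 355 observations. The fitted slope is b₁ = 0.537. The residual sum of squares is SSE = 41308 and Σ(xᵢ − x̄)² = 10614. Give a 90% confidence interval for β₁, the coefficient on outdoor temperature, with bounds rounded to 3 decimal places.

(0.364, 0.710)

MSE = SSE/(n − 2) = 41308/353 = 117.02.
SE(b₁) = √(MSE/Sₓₓ) = √(117.02/10614) = 0.105.
df = n − 2 = 353.
t* = t_{0.05, 353} = 1.649182.
Margin = t* × SE = 1.649182 × 0.105 = 0.17316.
CI: 0.537 ± 0.17316 → (0.364, 0.710).
With 90% confidence, each one-unit increase in outdoor temperature is associated with a change of between 0.364 and 0.710 kWh/day in electricity consumption.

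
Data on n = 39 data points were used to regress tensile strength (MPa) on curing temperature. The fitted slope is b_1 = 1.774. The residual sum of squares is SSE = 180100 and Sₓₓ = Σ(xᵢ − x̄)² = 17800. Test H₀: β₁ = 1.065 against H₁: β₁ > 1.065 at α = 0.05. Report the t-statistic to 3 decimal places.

t = 1.356

MSE = SSE/(n − 2) = 180100/37 = 4867.57.
SE(b_1) = √(MSE/Sₓₓ) = √(4867.57/17800) = 0.522933.
t = (1.774 − 1.065) / 0.522933 = 1.356.
df = n − 2 = 37.
One-sided p ≈ 0.0917, which is ≥ 0.05, so fail to reject H₀.
The data do not give significant evidence that the true slope on curing temperature exceeds 1.065 MPa per unit.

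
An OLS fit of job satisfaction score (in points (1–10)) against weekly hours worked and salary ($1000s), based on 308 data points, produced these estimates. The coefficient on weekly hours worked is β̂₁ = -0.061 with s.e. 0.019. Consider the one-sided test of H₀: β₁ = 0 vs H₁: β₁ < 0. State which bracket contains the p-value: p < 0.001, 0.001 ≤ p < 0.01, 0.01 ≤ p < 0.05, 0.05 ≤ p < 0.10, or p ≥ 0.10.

t = -0.061 / 0.019 = -3.211.
df = n − k − 1 = 308 − 2 − 1 = 305.
One-sided p = P(T_{305} < t) ≈ 0.0007.
So p < 0.001.

p < 0.001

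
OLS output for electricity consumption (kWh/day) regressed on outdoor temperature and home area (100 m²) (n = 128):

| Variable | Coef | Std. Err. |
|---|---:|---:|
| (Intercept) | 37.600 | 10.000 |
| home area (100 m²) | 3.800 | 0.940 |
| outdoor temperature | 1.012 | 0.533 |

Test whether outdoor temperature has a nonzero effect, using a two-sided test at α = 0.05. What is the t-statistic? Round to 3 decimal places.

t = 1.899

Read off: b = 1.012, SE = 0.533 for outdoor temperature.
H₀: β₁ = 0 vs H₁: β₁ ≠ 0.
t = 1.012 / 0.533 = 1.899.
df = n − k − 1 = 128 − 2 − 1 = 125.
Two-sided p ≈ 0.0599, which is ≥ 0.05, so fail to reject H₀.
The data do not give significant evidence of an association between outdoor temperature and electricity consumption, after adjusting for the other predictors.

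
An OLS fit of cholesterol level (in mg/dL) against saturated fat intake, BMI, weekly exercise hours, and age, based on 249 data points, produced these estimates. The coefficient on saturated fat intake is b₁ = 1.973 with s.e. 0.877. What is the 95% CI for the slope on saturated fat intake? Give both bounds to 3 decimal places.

df = n − k − 1 = 249 − 4 − 1 = 244.
t* = t_{0.025, 244} = 1.969734.
Margin = t* × SE = 1.969734 × 0.877 = 1.72746.
CI: 1.973 ± 1.72746 → (0.246, 3.700).
With 95% confidence, each one-unit increase in saturated fat intake is associated with a change of between 0.246 and 3.700 mg/dL in cholesterol level, holding the other predictors fixed.

(0.246, 3.700)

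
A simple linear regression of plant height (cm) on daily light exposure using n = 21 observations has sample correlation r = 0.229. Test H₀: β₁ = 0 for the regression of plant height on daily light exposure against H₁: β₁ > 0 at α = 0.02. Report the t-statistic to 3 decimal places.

t = 1.025

t = r·√(n − 2)/√(1 − r²) = 0.229·√19/√0.947559 = 1.025.
df = n − 2 = 19.
One-sided p ≈ 0.1590, which is ≥ 0.02, so fail to reject H₀.
The data do not give significant evidence of a linear association between daily light exposure and plant height.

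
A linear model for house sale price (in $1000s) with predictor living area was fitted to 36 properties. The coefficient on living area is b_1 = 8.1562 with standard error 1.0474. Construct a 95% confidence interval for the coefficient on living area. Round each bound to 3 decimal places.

df = n − 2 = 36 − 2 = 34.
t* = t_{0.025, 34} = 2.032245.
Margin = t* × SE = 2.032245 × 1.0474 = 2.12857.
CI: 8.1562 ± 2.12857 → (6.028, 10.285).
With 95% confidence, each one-unit increase in living area is associated with a change of between 6.028 and 10.285 $1000s in house sale price.

(6.028, 10.285)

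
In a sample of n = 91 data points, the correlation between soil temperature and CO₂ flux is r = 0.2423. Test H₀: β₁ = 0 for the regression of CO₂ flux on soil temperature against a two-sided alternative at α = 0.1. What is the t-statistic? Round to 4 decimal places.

t = r·√(n − 2)/√(1 − r²) = 0.2423·√89/√0.941291 = 2.3561.
df = n − 2 = 89.
Two-sided p ≈ 0.0207, which is < 0.1, so reject H₀.
There is evidence of a linear association between soil temperature and CO₂ flux.

t = 2.3561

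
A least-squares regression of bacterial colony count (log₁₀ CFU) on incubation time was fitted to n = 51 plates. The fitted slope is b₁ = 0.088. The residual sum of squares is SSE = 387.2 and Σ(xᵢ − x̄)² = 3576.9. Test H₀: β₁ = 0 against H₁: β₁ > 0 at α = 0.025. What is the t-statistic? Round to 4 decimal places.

t = 1.8723

MSE = SSE/(n − 2) = 387.2/49 = 7.90204.
SE(b₁) = √(MSE/Sₓₓ) = √(7.90204/3576.9) = 0.047002.
t = 0.088 / 0.047002 = 1.8723.
df = n − 2 = 49.
One-sided p ≈ 0.0336, which is ≥ 0.025, so fail to reject H₀.
The data do not give significant evidence that the true slope on incubation time is positive.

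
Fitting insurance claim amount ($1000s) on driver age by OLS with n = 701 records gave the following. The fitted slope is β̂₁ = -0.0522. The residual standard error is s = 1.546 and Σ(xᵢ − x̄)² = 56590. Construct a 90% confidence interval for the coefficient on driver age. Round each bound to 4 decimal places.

SE(β̂₁) = s/√Sₓₓ = 1.546/√56590 = 0.0064989.
df = n − 2 = 699.
t* = t_{0.05, 699} = 1.647036.
Margin = t* × SE = 1.647036 × 0.0064989 = 0.010704.
CI: -0.0522 ± 0.010704 → (-0.0629, -0.0415).
With 90% confidence, each one-unit increase in driver age is associated with a change of between -0.0629 and -0.0415 $1000s in insurance claim amount.

(-0.0629, -0.0415)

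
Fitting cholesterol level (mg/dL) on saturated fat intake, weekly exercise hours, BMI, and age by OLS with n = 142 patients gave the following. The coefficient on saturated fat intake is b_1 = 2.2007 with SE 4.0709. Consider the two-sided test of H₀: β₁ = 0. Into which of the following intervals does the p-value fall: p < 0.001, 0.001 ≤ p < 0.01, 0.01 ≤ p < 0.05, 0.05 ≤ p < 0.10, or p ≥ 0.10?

t = 2.2007 / 4.0709 = 0.541.
df = n − k − 1 = 142 − 4 − 1 = 137.
Two-sided p = 2·P(T_{137} > |t|) ≈ 0.5897.
So p ≥ 0.10.

p ≥ 0.10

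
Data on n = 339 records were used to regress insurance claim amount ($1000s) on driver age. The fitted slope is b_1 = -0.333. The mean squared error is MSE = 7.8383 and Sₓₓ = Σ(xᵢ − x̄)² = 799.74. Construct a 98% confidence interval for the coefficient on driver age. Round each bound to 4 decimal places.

SE(b_1) = √(MSE/Sₓₓ) = √(7.8383/799.74) = 0.0990003.
df = n − 2 = 337.
t* = t_{0.01, 337} = 2.337464.
Margin = t* × SE = 2.337464 × 0.0990003 = 0.231410.
CI: -0.333 ± 0.231410 → (-0.5644, -0.1016).
With 98% confidence, each one-unit increase in driver age is associated with a change of between -0.5644 and -0.1016 $1000s in insurance claim amount.

(-0.5644, -0.1016)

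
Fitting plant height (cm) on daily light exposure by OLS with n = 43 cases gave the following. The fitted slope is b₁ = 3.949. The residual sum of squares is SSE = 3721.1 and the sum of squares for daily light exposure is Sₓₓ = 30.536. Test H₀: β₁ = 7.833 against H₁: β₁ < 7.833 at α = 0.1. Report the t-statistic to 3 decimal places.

MSE = SSE/(n − 2) = 3721.1/41 = 90.7585.
SE(b₁) = √(MSE/Sₓₓ) = √(90.7585/30.536) = 1.724.
t = (3.949 − 7.833) / 1.724 = -2.253.
df = n − 2 = 41.
One-sided p ≈ 0.0148, which is < 0.1, so reject H₀.
There is evidence that the true slope on daily light exposure is below 7.833 cm per unit.

t = -2.253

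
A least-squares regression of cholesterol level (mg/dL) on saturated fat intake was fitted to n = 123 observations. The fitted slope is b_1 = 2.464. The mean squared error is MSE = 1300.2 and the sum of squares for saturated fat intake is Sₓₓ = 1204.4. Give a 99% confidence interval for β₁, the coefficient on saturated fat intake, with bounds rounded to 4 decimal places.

SE(b_1) = √(MSE/Sₓₓ) = √(1300.2/1204.4) = 1.03901.
df = n − 2 = 121.
t* = t_{0.005, 121} = 2.617072.
Margin = t* × SE = 2.617072 × 1.03901 = 2.719164.
CI: 2.464 ± 2.719164 → (-0.2552, 5.1832).
With 99% confidence, each one-unit increase in saturated fat intake is associated with a change of between -0.2552 and 5.1832 mg/dL in cholesterol level.

(-0.2552, 5.1832)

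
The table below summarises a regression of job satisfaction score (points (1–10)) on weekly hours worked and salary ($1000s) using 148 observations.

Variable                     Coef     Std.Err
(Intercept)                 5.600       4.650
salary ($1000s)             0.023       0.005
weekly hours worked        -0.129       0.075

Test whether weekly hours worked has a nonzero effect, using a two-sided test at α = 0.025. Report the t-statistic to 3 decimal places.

t = -1.720

Read off: b = -0.129, SE = 0.075 for weekly hours worked.
H₀: β₁ = 0 vs H₁: β₁ ≠ 0.
t = -0.129 / 0.075 = -1.720.
df = n − k − 1 = 148 − 2 − 1 = 145.
Two-sided p ≈ 0.0876, which is ≥ 0.025, so fail to reject H₀.
The data do not give significant evidence of an association between weekly hours worked and job satisfaction score, after adjusting for the other predictors.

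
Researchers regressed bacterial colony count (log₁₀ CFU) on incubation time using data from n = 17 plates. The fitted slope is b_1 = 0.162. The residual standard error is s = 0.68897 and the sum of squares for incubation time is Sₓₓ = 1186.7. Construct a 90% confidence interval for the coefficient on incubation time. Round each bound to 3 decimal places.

(0.127, 0.197)

SE(b_1) = s/√Sₓₓ = 0.68897/√1186.7 = 0.02.
df = n − 2 = 15.
t* = t_{0.05, 15} = 1.75305.
Margin = t* × SE = 1.75305 × 0.02 = 0.03506.
CI: 0.162 ± 0.03506 → (0.127, 0.197).
With 90% confidence, each one-unit increase in incubation time is associated with a change of between 0.127 and 0.197 log₁₀ CFU in bacterial colony count.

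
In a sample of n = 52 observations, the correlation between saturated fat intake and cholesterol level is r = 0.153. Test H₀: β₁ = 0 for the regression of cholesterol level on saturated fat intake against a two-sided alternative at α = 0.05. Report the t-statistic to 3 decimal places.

t = r·√(n − 2)/√(1 − r²) = 0.153·√50/√0.976591 = 1.095.
df = n − 2 = 50.
Two-sided p ≈ 0.2789, which is ≥ 0.05, so fail to reject H₀.
The data do not give significant evidence of a linear association between saturated fat intake and cholesterol level.

t = 1.095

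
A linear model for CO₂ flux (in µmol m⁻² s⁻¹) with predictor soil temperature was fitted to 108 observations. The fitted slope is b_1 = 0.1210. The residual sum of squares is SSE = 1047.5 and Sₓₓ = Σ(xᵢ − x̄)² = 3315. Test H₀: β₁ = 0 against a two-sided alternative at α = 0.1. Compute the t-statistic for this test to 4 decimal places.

MSE = SSE/(n − 2) = 1047.5/106 = 9.88208.
SE(b_1) = √(MSE/Sₓₓ) = √(9.88208/3315) = 0.0545987.
t = 0.1210 / 0.0545987 = 2.2162.
df = n − 2 = 106.
Two-sided p ≈ 0.0288, which is < 0.1, so reject H₀.
There is evidence that soil temperature is associated with CO₂ flux.

t = 2.2162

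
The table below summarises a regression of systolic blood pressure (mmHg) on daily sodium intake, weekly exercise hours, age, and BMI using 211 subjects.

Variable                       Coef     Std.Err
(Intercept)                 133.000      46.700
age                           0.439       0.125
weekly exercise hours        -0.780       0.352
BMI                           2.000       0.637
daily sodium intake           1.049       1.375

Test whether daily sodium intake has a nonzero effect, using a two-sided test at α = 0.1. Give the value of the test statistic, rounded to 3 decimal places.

Read off: b = 1.049, SE = 1.375 for daily sodium intake.
H₀: β₁ = 0 vs H₁: β₁ ≠ 0.
t = 1.049 / 1.375 = 0.763.
df = n − k − 1 = 211 − 4 − 1 = 206.
Two-sided p ≈ 0.4464, which is ≥ 0.1, so fail to reject H₀.
The data do not give significant evidence of an association between daily sodium intake and systolic blood pressure, after adjusting for the other predictors.

t = 0.763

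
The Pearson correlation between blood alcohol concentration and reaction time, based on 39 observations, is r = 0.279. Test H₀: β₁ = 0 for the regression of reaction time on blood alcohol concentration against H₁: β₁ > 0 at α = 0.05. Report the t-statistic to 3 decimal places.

t = r·√(n − 2)/√(1 − r²) = 0.279·√37/√0.922159 = 1.767.
df = n − 2 = 37.
One-sided p ≈ 0.0427, which is < 0.05, so reject H₀.
There is evidence of a linear association between blood alcohol concentration and reaction time.

t = 1.767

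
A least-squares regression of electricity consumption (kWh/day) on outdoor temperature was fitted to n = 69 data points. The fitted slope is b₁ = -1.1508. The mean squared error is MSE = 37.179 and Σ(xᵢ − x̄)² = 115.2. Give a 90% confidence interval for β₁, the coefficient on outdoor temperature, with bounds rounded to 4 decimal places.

SE(b₁) = √(MSE/Sₓₓ) = √(37.179/115.2) = 0.568097.
df = n − 2 = 67.
t* = t_{0.05, 67} = 1.667916.
Margin = t* × SE = 1.667916 × 0.568097 = 0.947538.
CI: -1.1508 ± 0.947538 → (-2.0983, -0.2033).
With 90% confidence, each one-unit increase in outdoor temperature is associated with a change of between -2.0983 and -0.2033 kWh/day in electricity consumption.

(-2.0983, -0.2033)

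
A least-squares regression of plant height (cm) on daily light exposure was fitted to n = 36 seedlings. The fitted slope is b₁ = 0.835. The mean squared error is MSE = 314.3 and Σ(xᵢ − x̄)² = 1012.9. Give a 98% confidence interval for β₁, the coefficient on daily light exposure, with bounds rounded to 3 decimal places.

SE(b₁) = √(MSE/Sₓₓ) = √(314.3/1012.9) = 0.557043.
df = n − 2 = 34.
t* = t_{0.01, 34} = 2.44115.
Margin = t* × SE = 2.44115 × 0.557043 = 1.35983.
CI: 0.835 ± 1.35983 → (-0.525, 2.195).
With 98% confidence, each one-unit increase in daily light exposure is associated with a change of between -0.525 and 2.195 cm in plant height.

(-0.525, 2.195)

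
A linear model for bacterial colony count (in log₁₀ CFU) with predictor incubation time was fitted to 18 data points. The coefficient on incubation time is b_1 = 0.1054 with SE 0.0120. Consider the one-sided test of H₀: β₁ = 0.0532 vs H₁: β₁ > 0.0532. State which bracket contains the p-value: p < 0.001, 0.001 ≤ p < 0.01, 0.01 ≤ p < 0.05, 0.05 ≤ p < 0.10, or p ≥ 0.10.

p < 0.001

t = (0.1054 − 0.0532) / 0.0120 = 4.350.
df = n − 2 = 18 − 2 = 16.
One-sided p = P(T_{16} > t) ≈ 0.0002.
So p < 0.001.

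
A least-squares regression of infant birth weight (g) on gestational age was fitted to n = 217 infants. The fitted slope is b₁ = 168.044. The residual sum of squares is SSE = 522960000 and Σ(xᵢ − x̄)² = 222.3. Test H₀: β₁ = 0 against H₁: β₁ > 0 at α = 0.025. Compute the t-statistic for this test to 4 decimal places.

t = 1.6065

MSE = SSE/(n − 2) = 522960000/215 = 2.43237e+06.
SE(b₁) = √(MSE/Sₓₓ) = √(2.43237e+06/222.3) = 104.603.
t = 168.044 / 104.603 = 1.6065.
df = n − 2 = 215.
One-sided p ≈ 0.0548, which is ≥ 0.025, so fail to reject H₀.
The data do not give significant evidence that the true slope on gestational age is positive.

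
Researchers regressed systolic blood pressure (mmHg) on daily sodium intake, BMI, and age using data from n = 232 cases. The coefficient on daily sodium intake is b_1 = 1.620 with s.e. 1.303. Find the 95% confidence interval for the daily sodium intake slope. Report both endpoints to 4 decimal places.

df = n − k − 1 = 232 − 3 − 1 = 228.
t* = t_{0.025, 228} = 1.970423.
Margin = t* × SE = 1.970423 × 1.303 = 2.567461.
CI: 1.620 ± 2.567461 → (-0.9475, 4.1875).
With 95% confidence, each one-unit increase in daily sodium intake is associated with a change of between -0.9475 and 4.1875 mmHg in systolic blood pressure, holding the other predictors fixed.

(-0.9475, 4.1875)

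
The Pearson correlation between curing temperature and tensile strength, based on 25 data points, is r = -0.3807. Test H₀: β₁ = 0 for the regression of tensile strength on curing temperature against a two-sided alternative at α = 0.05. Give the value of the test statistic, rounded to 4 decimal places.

t = r·√(n − 2)/√(1 − r²) = -0.3807·√23/√0.855068 = -1.9745.
df = n − 2 = 23.
Two-sided p ≈ 0.0605, which is ≥ 0.05, so fail to reject H₀.
The data do not give significant evidence of a linear association between curing temperature and tensile strength.

t = -1.9745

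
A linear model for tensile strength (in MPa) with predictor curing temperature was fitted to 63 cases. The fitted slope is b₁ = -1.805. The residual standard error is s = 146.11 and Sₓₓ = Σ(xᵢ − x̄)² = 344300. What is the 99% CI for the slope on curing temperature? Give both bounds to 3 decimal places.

SE(b₁) = s/√Sₓₓ = 146.11/√344300 = 0.249007.
df = n − 2 = 61.
t* = t_{0.005, 61} = 2.658857.
Margin = t* × SE = 2.658857 × 0.249007 = 0.66207.
CI: -1.805 ± 0.66207 → (-2.467, -1.143).
With 99% confidence, each one-unit increase in curing temperature is associated with a change of between -2.467 and -1.143 MPa in tensile strength.

(-2.467, -1.143)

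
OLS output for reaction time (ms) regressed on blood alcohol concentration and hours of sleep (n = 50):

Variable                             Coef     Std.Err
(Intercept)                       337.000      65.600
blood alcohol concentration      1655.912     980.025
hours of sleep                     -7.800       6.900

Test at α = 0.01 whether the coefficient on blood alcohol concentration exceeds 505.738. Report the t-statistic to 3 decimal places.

t = 1.174

Read off: b = 1655.912, SE = 980.025 for blood alcohol concentration.
H₀: β₁ = 505.738 vs H₁: β₁ > 505.738.
t = (1655.912 − 505.738) / 980.025 = 1.174.
df = n − k − 1 = 50 − 2 − 1 = 47.
One-sided p ≈ 0.1232, which is ≥ 0.01, so fail to reject H₀.
The data do not give significant evidence that the true slope on blood alcohol concentration exceeds 505.738 ms per unit, holding the other predictors fixed.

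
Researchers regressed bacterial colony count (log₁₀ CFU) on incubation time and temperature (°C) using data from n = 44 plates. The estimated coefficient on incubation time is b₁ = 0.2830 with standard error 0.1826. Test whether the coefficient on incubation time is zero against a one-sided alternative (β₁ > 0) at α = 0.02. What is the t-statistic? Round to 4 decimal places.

H₀: β₁ = 0 vs H₁: β₁ > 0.
t = (b₁ − β₁⁰)/SE = 0.2830 / 0.1826 = 1.5498.
df = n − k − 1 = 44 − 2 − 1 = 41.
One-sided p ≈ 0.0644, which is ≥ 0.02, so fail to reject H₀.
The data do not give significant evidence that the true slope on incubation time is positive, holding the other predictors fixed.

t = 1.5498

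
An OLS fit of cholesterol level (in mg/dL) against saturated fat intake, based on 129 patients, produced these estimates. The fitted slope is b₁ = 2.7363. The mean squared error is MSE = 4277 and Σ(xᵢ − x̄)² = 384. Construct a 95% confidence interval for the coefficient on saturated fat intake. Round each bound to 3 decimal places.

(-3.868, 9.340)

SE(b₁) = √(MSE/Sₓₓ) = √(4277/384) = 3.33737.
df = n − 2 = 127.
t* = t_{0.025, 127} = 1.97882.
Margin = t* × SE = 1.97882 × 3.33737 = 6.60405.
CI: 2.7363 ± 6.60405 → (-3.868, 9.340).
With 95% confidence, each one-unit increase in saturated fat intake is associated with a change of between -3.868 and 9.340 mg/dL in cholesterol level.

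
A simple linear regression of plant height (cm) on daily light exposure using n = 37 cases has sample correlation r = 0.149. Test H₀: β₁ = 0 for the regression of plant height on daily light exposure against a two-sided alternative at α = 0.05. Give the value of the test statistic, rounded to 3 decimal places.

t = 0.891

t = r·√(n − 2)/√(1 − r²) = 0.149·√35/√0.977799 = 0.891.
df = n − 2 = 35.
Two-sided p ≈ 0.3788, which is ≥ 0.05, so fail to reject H₀.
The data do not give significant evidence of a linear association between daily light exposure and plant height.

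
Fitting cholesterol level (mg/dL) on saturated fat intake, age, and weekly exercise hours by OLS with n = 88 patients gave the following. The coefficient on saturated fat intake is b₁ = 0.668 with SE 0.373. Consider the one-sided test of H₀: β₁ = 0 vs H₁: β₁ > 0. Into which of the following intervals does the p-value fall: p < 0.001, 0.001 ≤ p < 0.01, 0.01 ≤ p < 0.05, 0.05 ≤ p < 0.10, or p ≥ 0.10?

t = 0.668 / 0.373 = 1.791.
df = n − k − 1 = 88 − 3 − 1 = 84.
One-sided p = P(T_{84} > t) ≈ 0.0385.
So 0.01 ≤ p < 0.05.

0.01 ≤ p < 0.05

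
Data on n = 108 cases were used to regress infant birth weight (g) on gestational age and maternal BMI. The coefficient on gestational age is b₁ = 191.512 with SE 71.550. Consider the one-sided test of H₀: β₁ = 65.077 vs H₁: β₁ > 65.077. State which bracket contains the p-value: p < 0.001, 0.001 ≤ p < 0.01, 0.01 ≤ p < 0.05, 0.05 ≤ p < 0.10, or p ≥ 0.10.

0.01 ≤ p < 0.05

t = (191.512 − 65.077) / 71.550 = 1.767.
df = n − k − 1 = 108 − 2 − 1 = 105.
One-sided p = P(T_{105} > t) ≈ 0.0401.
So 0.01 ≤ p < 0.05.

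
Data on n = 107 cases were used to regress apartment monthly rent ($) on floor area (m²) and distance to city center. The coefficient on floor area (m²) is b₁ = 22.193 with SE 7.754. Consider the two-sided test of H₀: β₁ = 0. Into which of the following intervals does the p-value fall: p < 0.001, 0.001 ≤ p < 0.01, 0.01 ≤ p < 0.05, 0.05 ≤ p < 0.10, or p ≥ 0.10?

0.001 ≤ p < 0.01

t = 22.193 / 7.754 = 2.862.
df = n − k − 1 = 107 − 2 − 1 = 104.
Two-sided p = 2·P(T_{104} > |t|) ≈ 0.0051.
So 0.001 ≤ p < 0.01.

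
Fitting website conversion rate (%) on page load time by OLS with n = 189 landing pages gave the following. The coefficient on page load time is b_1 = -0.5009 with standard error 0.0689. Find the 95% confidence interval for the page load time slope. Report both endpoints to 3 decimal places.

(-0.637, -0.365)

df = n − 2 = 189 − 2 = 187.
t* = t_{0.025, 187} = 1.972731.
Margin = t* × SE = 1.972731 × 0.0689 = 0.13592.
CI: -0.5009 ± 0.13592 → (-0.637, -0.365).
With 95% confidence, each one-unit increase in page load time is associated with a change of between -0.637 and -0.365 % in website conversion rate.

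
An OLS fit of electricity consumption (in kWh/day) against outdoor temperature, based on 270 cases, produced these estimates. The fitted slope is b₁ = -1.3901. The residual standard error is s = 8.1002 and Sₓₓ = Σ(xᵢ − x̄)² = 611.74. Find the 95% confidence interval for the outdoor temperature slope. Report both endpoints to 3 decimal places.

SE(b₁) = s/√Sₓₓ = 8.1002/√611.74 = 0.327501.
df = n − 2 = 268.
t* = t_{0.025, 268} = 1.968855.
Margin = t* × SE = 1.968855 × 0.327501 = 0.64480.
CI: -1.3901 ± 0.64480 → (-2.035, -0.745).
With 95% confidence, each one-unit increase in outdoor temperature is associated with a change of between -2.035 and -0.745 kWh/day in electricity consumption.

(-2.035, -0.745)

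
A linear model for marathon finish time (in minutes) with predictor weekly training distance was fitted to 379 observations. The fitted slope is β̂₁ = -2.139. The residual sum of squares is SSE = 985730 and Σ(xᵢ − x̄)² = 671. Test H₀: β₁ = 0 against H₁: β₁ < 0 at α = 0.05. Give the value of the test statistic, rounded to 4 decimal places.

t = -1.0836

MSE = SSE/(n − 2) = 985730/377 = 2614.67.
SE(β̂₁) = √(MSE/Sₓₓ) = √(2614.67/671) = 1.974.
t = -2.139 / 1.974 = -1.0836.
df = n − 2 = 377.
One-sided p ≈ 0.1396, which is ≥ 0.05, so fail to reject H₀.
The data do not give significant evidence that the true slope on weekly training distance is negative.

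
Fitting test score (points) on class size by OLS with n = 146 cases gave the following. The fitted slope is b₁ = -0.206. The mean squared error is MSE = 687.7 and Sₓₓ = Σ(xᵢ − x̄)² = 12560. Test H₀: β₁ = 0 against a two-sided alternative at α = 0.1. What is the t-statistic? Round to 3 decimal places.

t = -0.880

SE(b₁) = √(MSE/Sₓₓ) = √(687.7/12560) = 0.233994.
t = -0.206 / 0.233994 = -0.880.
df = n − 2 = 144.
Two-sided p ≈ 0.3801, which is ≥ 0.1, so fail to reject H₀.
The data do not give significant evidence of an association between class size and test score.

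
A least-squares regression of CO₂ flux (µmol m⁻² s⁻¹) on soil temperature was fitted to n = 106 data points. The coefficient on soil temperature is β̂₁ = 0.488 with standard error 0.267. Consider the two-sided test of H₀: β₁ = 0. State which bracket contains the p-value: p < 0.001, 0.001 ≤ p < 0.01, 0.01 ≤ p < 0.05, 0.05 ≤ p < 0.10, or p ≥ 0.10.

t = 0.488 / 0.267 = 1.828.
df = n − 2 = 106 − 2 = 104.
Two-sided p = 2·P(T_{104} > |t|) ≈ 0.0705.
So 0.05 ≤ p < 0.10.

0.05 ≤ p < 0.10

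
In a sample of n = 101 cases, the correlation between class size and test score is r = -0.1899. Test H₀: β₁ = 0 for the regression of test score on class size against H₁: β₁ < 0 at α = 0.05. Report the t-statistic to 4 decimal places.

t = -1.9245

t = r·√(n − 2)/√(1 − r²) = -0.1899·√99/√0.963938 = -1.9245.
df = n − 2 = 99.
One-sided p ≈ 0.0286, which is < 0.05, so reject H₀.
There is evidence of a linear association between class size and test score.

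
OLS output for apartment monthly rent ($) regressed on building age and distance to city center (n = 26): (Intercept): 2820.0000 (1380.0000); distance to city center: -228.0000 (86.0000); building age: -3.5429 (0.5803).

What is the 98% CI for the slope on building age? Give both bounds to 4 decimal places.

(-4.9936, -2.0922)

Read off: b = -3.5429, SE = 0.5803 for building age.
df = n − k − 1 = 26 − 2 − 1 = 23.
t* = t_{0.01, 23} = 2.499867.
Margin = t* × SE = 2.499867 × 0.5803 = 1.450673.
CI: -3.5429 ± 1.450673 → (-4.9936, -2.0922).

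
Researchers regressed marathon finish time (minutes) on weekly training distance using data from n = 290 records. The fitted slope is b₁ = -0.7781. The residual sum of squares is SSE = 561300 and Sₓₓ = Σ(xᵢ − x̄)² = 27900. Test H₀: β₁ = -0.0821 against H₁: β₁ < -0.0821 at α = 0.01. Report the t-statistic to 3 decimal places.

MSE = SSE/(n − 2) = 561300/288 = 1948.96.
SE(b₁) = √(MSE/Sₓₓ) = √(1948.96/27900) = 0.264301.
t = (-0.7781 − (-0.0821)) / 0.264301 = -2.633.
df = n − 2 = 288.
One-sided p ≈ 0.0045, which is < 0.01, so reject H₀.
There is evidence that the true slope on weekly training distance is below -0.0821 minutes per unit.

t = -2.633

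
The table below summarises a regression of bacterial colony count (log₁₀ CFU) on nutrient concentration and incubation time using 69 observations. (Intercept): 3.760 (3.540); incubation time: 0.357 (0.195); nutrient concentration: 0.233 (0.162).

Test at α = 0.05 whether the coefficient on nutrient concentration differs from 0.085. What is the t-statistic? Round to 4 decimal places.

Read off: b = 0.233, SE = 0.162 for nutrient concentration.
H₀: β₁ = 0.085 vs H₁: β₁ ≠ 0.085.
t = (0.233 − 0.085) / 0.162 = 0.9136.
df = n − k − 1 = 69 − 2 − 1 = 66.
Two-sided p ≈ 0.3643, which is ≥ 0.05, so fail to reject H₀.
The data are consistent with a true slope of 0.085 log₁₀ CFU per unit of nutrient concentration, holding the other predictors fixed.

t = 0.9136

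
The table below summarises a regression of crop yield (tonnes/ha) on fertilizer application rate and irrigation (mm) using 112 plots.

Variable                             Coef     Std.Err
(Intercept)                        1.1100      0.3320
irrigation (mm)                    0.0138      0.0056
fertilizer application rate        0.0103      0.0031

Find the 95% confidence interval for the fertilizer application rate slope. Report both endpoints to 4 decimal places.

Read off: b = 0.0103, SE = 0.0031 for fertilizer application rate.
df = n − k − 1 = 112 − 2 − 1 = 109.
t* = t_{0.025, 109} = 1.981967.
Margin = t* × SE = 1.981967 × 0.0031 = 0.006144.
CI: 0.0103 ± 0.006144 → (0.0042, 0.0164).

(0.0042, 0.0164)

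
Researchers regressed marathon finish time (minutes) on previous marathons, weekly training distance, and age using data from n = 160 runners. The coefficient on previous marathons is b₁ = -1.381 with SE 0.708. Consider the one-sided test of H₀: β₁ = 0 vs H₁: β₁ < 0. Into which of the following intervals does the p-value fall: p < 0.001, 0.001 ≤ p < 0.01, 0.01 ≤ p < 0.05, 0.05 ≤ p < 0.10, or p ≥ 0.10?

0.01 ≤ p < 0.05

t = -1.381 / 0.708 = -1.951.
df = n − k − 1 = 160 − 3 − 1 = 156.
One-sided p = P(T_{156} < t) ≈ 0.0265.
So 0.01 ≤ p < 0.05.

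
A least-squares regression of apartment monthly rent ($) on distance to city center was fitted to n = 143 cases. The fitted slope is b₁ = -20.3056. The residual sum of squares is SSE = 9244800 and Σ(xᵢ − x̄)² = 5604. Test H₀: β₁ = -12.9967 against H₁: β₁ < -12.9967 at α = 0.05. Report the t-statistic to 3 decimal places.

MSE = SSE/(n − 2) = 9244800/141 = 65566.
SE(b₁) = √(MSE/Sₓₓ) = √(65566/5604) = 3.4205.
t = (-20.3056 − (-12.9967)) / 3.4205 = -2.137.
df = n − 2 = 141.
One-sided p ≈ 0.0172, which is < 0.05, so reject H₀.
There is evidence that the true slope on distance to city center is below -12.9967 $ per unit.

t = -2.137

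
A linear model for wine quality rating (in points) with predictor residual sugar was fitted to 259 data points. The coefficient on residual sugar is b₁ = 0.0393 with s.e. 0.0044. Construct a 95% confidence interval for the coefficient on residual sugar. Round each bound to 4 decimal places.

df = n − 2 = 259 − 2 = 257.
t* = t_{0.025, 257} = 1.969237.
Margin = t* × SE = 1.969237 × 0.0044 = 0.008665.
CI: 0.0393 ± 0.008665 → (0.0306, 0.0480).
With 95% confidence, each one-unit increase in residual sugar is associated with a change of between 0.0306 and 0.0480 points in wine quality rating.

(0.0306, 0.0480)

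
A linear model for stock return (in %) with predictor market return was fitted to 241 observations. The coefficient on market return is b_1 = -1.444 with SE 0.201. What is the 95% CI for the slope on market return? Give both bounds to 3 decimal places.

(-1.840, -1.048)

df = n − 2 = 241 − 2 = 239.
t* = t_{0.025, 239} = 1.969939.
Margin = t* × SE = 1.969939 × 0.201 = 0.39596.
CI: -1.444 ± 0.39596 → (-1.840, -1.048).
With 95% confidence, each one-unit increase in market return is associated with a change of between -1.840 and -1.048 % in stock return.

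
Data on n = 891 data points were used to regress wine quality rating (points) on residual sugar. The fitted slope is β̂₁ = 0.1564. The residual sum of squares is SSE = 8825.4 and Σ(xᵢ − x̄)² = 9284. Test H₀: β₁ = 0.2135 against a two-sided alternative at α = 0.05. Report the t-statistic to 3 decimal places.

MSE = SSE/(n − 2) = 8825.4/889 = 9.92733.
SE(β̂₁) = √(MSE/Sₓₓ) = √(9.92733/9284) = 0.0327001.
t = (0.1564 − 0.2135) / 0.0327001 = -1.746.
df = n − 2 = 889.
Two-sided p ≈ 0.0811, which is ≥ 0.05, so fail to reject H₀.
The data are consistent with a true slope of 0.2135 points per unit of residual sugar.

t = -1.746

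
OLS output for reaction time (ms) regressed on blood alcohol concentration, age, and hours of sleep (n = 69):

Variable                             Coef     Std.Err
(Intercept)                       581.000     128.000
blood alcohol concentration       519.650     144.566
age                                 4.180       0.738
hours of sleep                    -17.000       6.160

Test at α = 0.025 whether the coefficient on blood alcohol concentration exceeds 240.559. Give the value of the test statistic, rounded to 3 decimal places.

t = 1.931

Read off: b = 519.650, SE = 144.566 for blood alcohol concentration.
H₀: β₁ = 240.559 vs H₁: β₁ > 240.559.
t = (519.650 − 240.559) / 144.566 = 1.931.
df = n − k − 1 = 69 − 3 − 1 = 65.
One-sided p ≈ 0.0290, which is ≥ 0.025, so fail to reject H₀.
The data do not give significant evidence that the true slope on blood alcohol concentration exceeds 240.559 ms per unit, holding the other predictors fixed.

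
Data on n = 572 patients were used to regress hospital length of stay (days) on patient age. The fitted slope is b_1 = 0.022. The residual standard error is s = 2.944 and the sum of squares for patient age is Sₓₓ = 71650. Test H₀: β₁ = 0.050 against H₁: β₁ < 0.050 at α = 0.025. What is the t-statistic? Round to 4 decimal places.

t = -2.5458

SE(b_1) = s/√Sₓₓ = 2.944/√71650 = 0.0109984.
t = (0.022 − 0.050) / 0.0109984 = -2.5458.
df = n − 2 = 570.
One-sided p ≈ 0.0056, which is < 0.025, so reject H₀.
There is evidence that the true slope on patient age is below 0.050 days per unit.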